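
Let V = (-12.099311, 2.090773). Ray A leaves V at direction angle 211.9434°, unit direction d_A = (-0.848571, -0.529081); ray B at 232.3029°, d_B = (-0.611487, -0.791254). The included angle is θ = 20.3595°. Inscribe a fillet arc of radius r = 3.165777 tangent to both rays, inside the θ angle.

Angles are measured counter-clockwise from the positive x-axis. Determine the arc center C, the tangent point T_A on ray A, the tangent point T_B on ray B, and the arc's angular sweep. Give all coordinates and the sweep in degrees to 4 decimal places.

center=(-25.3850,-9.9235) T_A=(-27.0600,-7.2371) T_B=(-22.8801,-11.8594) sweep=159.6405

bisector direction at 222.1232° = (-0.741705,-0.670726)
center distance |VC| = r/sin(θ/2) = 3.165777/sin(10.1798°) = 17.912373
C = V + |VC|·bis = (-25.3850,-9.9235)
T_A = V + ((C−V)·d_A)·d_A = V + 17.6304·d_A = (-27.0600,-7.2371)
T_B = V + ((C−V)·d_B)·d_B = V + 17.6304·d_B = (-22.8801,-11.8594)
sweep = 180° − θ = 159.6405°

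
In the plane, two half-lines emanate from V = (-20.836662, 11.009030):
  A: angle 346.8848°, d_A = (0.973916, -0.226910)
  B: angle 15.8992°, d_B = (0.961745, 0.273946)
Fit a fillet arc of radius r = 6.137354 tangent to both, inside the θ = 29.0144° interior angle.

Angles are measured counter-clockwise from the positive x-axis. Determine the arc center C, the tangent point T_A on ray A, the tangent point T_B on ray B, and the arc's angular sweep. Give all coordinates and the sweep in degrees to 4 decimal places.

center=(3.6564,11.6042) T_A=(2.2637,5.6269) T_B=(1.9751,17.5068) sweep=150.9856

bisector direction at 1.3920° = (0.999705,0.024293)
center distance |VC| = r/sin(θ/2) = 6.137354/sin(14.5072°) = 24.500253
C = V + |VC|·bis = (3.6564,11.6042)
T_A = V + ((C−V)·d_A)·d_A = V + 23.7191·d_A = (2.2637,5.6269)
T_B = V + ((C−V)·d_B)·d_B = V + 23.7191·d_B = (1.9751,17.5068)
sweep = 180° − θ = 150.9856°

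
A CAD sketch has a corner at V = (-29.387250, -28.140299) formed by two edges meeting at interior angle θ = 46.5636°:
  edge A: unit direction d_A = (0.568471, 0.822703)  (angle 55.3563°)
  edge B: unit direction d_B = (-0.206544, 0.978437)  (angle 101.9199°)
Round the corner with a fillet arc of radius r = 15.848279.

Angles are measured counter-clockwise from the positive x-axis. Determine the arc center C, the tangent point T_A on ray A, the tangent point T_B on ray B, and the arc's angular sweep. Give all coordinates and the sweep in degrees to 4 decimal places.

bisector direction at 78.6381° = (0.197005,0.980402)
center distance |VC| = r/sin(θ/2) = 15.848279/sin(23.2818°) = 40.096468
C = V + |VC|·bis = (-21.4880,11.1704)
T_A = V + ((C−V)·d_A)·d_A = V + 36.8315·d_A = (-8.4496,2.1611)
T_B = V + ((C−V)·d_B)·d_B = V + 36.8315·d_B = (-36.9946,7.8970)
sweep = 180° − θ = 133.4364°

center=(-21.4880,11.1704) T_A=(-8.4496,2.1611) T_B=(-36.9946,7.8970) sweep=133.4364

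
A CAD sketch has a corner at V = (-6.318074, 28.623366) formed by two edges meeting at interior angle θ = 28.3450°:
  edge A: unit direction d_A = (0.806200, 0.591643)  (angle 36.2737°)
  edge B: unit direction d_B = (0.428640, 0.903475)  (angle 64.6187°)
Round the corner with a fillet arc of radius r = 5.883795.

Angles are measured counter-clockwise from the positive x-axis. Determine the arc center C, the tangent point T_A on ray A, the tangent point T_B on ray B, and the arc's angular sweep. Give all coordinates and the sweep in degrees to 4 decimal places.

bisector direction at 50.4462° = (0.636802,0.771027)
center distance |VC| = r/sin(θ/2) = 5.883795/sin(14.1725°) = 24.030982
C = V + |VC|·bis = (8.9849,47.1519)
T_A = V + ((C−V)·d_A)·d_A = V + 23.2996·d_A = (12.4660,42.4084)
T_B = V + ((C−V)·d_B)·d_B = V + 23.2996·d_B = (3.6691,49.6739)
sweep = 180° − θ = 151.6550°

center=(8.9849,47.1519) T_A=(12.4660,42.4084) T_B=(3.6691,49.6739) sweep=151.6550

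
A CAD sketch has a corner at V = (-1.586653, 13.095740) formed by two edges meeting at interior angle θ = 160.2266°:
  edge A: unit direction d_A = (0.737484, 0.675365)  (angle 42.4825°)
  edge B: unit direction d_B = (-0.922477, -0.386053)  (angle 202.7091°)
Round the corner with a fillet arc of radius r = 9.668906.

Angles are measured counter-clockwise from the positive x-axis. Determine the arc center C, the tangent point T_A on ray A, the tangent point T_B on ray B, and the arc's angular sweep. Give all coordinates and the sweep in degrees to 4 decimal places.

bisector direction at 122.5958° = (-0.538709,0.842492)
center distance |VC| = r/sin(θ/2) = 9.668906/sin(80.1133°) = 9.814661
C = V + |VC|·bis = (-6.8739,21.3645)
T_A = V + ((C−V)·d_A)·d_A = V + 1.6852·d_A = (-0.3439,14.2339)
T_B = V + ((C−V)·d_B)·d_B = V + 1.6852·d_B = (-3.1412,12.4452)
sweep = 180° − θ = 19.7734°

center=(-6.8739,21.3645) T_A=(-0.3439,14.2339) T_B=(-3.1412,12.4452) sweep=19.7734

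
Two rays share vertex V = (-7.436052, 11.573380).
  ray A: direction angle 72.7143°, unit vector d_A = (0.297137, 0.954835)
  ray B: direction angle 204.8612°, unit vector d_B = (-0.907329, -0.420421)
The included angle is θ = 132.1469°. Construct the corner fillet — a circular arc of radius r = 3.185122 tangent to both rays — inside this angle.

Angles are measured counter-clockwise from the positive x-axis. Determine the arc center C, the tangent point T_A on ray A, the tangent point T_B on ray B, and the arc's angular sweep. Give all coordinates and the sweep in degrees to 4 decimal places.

center=(-10.0574,13.8692) T_A=(-7.0161,12.9228) T_B=(-8.7183,10.9792) sweep=47.8531

bisector direction at 138.7877° = (-0.752274,0.658850)
center distance |VC| = r/sin(θ/2) = 3.185122/sin(66.0734°) = 3.484564
C = V + |VC|·bis = (-10.0574,13.8692)
T_A = V + ((C−V)·d_A)·d_A = V + 1.4132·d_A = (-7.0161,12.9228)
T_B = V + ((C−V)·d_B)·d_B = V + 1.4132·d_B = (-8.7183,10.9792)
sweep = 180° − θ = 47.8531°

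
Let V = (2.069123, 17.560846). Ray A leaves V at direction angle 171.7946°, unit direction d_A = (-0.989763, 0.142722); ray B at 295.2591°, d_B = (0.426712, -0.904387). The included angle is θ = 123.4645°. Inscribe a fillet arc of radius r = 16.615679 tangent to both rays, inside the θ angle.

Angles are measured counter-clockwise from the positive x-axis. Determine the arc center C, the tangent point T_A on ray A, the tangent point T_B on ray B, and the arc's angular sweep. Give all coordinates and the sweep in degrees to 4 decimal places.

center=(-9.1454,2.3904) T_A=(-6.7740,18.8360) T_B=(5.8816,9.4805) sweep=56.5355

bisector direction at 233.5268° = (-0.594446,-0.804136)
center distance |VC| = r/sin(θ/2) = 16.615679/sin(61.7323°) = 18.865502
C = V + |VC|·bis = (-9.1454,2.3904)
T_A = V + ((C−V)·d_A)·d_A = V + 8.9346·d_A = (-6.7740,18.8360)
T_B = V + ((C−V)·d_B)·d_B = V + 8.9346·d_B = (5.8816,9.4805)
sweep = 180° − θ = 56.5355°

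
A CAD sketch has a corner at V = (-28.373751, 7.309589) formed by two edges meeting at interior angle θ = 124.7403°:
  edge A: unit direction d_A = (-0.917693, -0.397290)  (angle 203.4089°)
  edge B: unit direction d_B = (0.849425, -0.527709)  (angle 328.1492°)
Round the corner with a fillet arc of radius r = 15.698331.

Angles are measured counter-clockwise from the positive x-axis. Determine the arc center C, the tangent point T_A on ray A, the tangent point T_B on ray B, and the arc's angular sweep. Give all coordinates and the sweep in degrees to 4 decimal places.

bisector direction at 265.7791° = (-0.073603,-0.997288)
center distance |VC| = r/sin(θ/2) = 15.698331/sin(62.3702°) = 17.718965
C = V + |VC|·bis = (-29.6779,-10.3613)
T_A = V + ((C−V)·d_A)·d_A = V + 8.2173·d_A = (-35.9147,4.0449)
T_B = V + ((C−V)·d_B)·d_B = V + 8.2173·d_B = (-21.3938,2.9732)
sweep = 180° − θ = 55.2597°

center=(-29.6779,-10.3613) T_A=(-35.9147,4.0449) T_B=(-21.3938,2.9732) sweep=55.2597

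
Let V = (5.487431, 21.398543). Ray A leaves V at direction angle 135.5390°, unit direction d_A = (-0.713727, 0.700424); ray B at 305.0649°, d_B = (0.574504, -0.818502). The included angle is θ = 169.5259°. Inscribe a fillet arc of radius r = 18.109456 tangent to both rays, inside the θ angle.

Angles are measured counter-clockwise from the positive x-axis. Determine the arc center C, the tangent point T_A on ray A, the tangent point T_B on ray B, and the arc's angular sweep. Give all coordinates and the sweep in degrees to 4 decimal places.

bisector direction at 220.3019° = (-0.762646,-0.646816)
center distance |VC| = r/sin(θ/2) = 18.109456/sin(84.7630°) = 18.185369
C = V + |VC|·bis = (-8.3816,9.6360)
T_A = V + ((C−V)·d_A)·d_A = V + 1.6599·d_A = (4.3027,22.5612)
T_B = V + ((C−V)·d_B)·d_B = V + 1.6599·d_B = (6.4410,20.0399)
sweep = 180° − θ = 10.4741°

center=(-8.3816,9.6360) T_A=(4.3027,22.5612) T_B=(6.4410,20.0399) sweep=10.4741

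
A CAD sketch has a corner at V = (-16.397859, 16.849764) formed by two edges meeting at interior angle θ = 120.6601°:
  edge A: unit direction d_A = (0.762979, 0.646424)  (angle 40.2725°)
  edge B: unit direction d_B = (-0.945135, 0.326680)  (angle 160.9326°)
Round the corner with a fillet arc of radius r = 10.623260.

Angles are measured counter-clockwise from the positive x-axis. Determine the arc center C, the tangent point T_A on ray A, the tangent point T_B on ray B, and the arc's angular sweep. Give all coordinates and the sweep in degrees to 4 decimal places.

center=(-18.6474,28.8673) T_A=(-11.7803,20.7619) T_B=(-22.1178,18.8268) sweep=59.3399

bisector direction at 100.6026° = (-0.183995,0.982927)
center distance |VC| = r/sin(θ/2) = 10.623260/sin(60.3300°) = 12.226225
C = V + |VC|·bis = (-18.6474,28.8673)
T_A = V + ((C−V)·d_A)·d_A = V + 6.0520·d_A = (-11.7803,20.7619)
T_B = V + ((C−V)·d_B)·d_B = V + 6.0520·d_B = (-22.1178,18.8268)
sweep = 180° − θ = 59.3399°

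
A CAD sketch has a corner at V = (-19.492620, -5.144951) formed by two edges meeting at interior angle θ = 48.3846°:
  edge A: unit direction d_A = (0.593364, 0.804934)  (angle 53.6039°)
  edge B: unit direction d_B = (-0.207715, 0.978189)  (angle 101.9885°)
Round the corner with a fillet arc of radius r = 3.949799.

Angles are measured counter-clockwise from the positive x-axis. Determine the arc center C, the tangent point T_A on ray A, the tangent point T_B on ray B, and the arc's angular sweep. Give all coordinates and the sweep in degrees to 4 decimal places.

bisector direction at 77.7962° = (0.211390,0.977402)
center distance |VC| = r/sin(θ/2) = 3.949799/sin(24.1923°) = 9.638347
C = V + |VC|·bis = (-17.4552,4.2756)
T_A = V + ((C−V)·d_A)·d_A = V + 8.7919·d_A = (-14.2758,1.9319)
T_B = V + ((C−V)·d_B)·d_B = V + 8.7919·d_B = (-21.3188,3.4552)
sweep = 180° − θ = 131.6154°

center=(-17.4552,4.2756) T_A=(-14.2758,1.9319) T_B=(-21.3188,3.4552) sweep=131.6154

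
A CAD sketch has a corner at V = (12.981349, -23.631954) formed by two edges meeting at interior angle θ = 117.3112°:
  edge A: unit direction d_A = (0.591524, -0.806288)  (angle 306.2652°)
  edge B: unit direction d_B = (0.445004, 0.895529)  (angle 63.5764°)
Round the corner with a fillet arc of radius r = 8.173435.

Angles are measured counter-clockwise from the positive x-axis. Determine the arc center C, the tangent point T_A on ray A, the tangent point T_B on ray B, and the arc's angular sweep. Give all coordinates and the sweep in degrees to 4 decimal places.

bisector direction at 4.9208° = (0.996314,0.085779)
center distance |VC| = r/sin(θ/2) = 8.173435/sin(58.6556°) = 9.570140
C = V + |VC|·bis = (22.5162,-22.8110)
T_A = V + ((C−V)·d_A)·d_A = V + 4.9782·d_A = (15.9261,-27.6458)
T_B = V + ((C−V)·d_B)·d_B = V + 4.9782·d_B = (15.1967,-19.1738)
sweep = 180° − θ = 62.6888°

center=(22.5162,-22.8110) T_A=(15.9261,-27.6458) T_B=(15.1967,-19.1738) sweep=62.6888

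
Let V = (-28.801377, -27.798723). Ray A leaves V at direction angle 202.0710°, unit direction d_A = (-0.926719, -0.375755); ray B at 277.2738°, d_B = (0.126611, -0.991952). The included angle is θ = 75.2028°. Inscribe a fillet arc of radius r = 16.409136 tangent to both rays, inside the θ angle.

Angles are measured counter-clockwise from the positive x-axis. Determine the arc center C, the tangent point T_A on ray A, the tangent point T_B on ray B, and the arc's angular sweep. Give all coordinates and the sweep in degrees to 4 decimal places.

bisector direction at 239.6724° = (-0.504943,-0.863152)
center distance |VC| = r/sin(θ/2) = 16.409136/sin(37.6014°) = 26.892970
C = V + |VC|·bis = (-42.3808,-51.0115)
T_A = V + ((C−V)·d_A)·d_A = V + 21.3066·d_A = (-48.5466,-35.8048)
T_B = V + ((C−V)·d_B)·d_B = V + 21.3066·d_B = (-26.1037,-48.9339)
sweep = 180° − θ = 104.7972°

center=(-42.3808,-51.0115) T_A=(-48.5466,-35.8048) T_B=(-26.1037,-48.9339) sweep=104.7972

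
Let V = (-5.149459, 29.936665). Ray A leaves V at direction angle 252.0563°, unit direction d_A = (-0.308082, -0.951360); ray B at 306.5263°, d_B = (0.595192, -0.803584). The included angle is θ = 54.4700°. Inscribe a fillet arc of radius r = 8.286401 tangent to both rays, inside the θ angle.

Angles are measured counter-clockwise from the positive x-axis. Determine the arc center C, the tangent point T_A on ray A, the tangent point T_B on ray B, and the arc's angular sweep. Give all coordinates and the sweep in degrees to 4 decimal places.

center=(-2.2260,12.0675) T_A=(-10.1094,14.6203) T_B=(4.4328,16.9995) sweep=125.5300

bisector direction at 279.2913° = (0.161454,-0.986880)
center distance |VC| = r/sin(θ/2) = 8.286401/sin(27.2350°) = 18.106765
C = V + |VC|·bis = (-2.2260,12.0675)
T_A = V + ((C−V)·d_A)·d_A = V + 16.0994·d_A = (-10.1094,14.6203)
T_B = V + ((C−V)·d_B)·d_B = V + 16.0994·d_B = (4.4328,16.9995)
sweep = 180° − θ = 125.5300°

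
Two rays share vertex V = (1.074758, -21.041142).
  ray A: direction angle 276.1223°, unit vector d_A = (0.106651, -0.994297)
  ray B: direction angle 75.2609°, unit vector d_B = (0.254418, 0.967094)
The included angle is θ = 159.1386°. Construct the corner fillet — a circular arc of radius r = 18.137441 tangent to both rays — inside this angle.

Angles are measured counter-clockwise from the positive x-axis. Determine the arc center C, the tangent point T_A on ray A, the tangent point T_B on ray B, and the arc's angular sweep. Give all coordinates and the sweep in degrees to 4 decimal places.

center=(19.4648,-22.4266) T_A=(1.4309,-24.3610) T_B=(1.9242,-17.8121) sweep=20.8614

bisector direction at 355.6916° = (0.997174,-0.075125)
center distance |VC| = r/sin(θ/2) = 18.137441/sin(79.5693°) = 18.442206
C = V + |VC|·bis = (19.4648,-22.4266)
T_A = V + ((C−V)·d_A)·d_A = V + 3.3389·d_A = (1.4309,-24.3610)
T_B = V + ((C−V)·d_B)·d_B = V + 3.3389·d_B = (1.9242,-17.8121)
sweep = 180° − θ = 20.8614°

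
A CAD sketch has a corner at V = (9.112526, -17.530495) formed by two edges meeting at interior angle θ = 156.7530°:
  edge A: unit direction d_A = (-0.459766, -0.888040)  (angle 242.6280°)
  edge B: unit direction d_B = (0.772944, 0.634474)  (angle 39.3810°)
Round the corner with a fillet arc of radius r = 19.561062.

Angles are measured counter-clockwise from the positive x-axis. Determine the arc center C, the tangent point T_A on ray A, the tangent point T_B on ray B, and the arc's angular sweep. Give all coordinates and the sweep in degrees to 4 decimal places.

bisector direction at 321.0045° = (0.777195,-0.629259)
center distance |VC| = r/sin(θ/2) = 19.561062/sin(78.3765°) = 19.970605
C = V + |VC|·bis = (24.6336,-30.0972)
T_A = V + ((C−V)·d_A)·d_A = V + 4.0237·d_A = (7.2626,-21.1037)
T_B = V + ((C−V)·d_B)·d_B = V + 4.0237·d_B = (12.2226,-14.9776)
sweep = 180° − θ = 23.2470°

center=(24.6336,-30.0972) T_A=(7.2626,-21.1037) T_B=(12.2226,-14.9776) sweep=23.2470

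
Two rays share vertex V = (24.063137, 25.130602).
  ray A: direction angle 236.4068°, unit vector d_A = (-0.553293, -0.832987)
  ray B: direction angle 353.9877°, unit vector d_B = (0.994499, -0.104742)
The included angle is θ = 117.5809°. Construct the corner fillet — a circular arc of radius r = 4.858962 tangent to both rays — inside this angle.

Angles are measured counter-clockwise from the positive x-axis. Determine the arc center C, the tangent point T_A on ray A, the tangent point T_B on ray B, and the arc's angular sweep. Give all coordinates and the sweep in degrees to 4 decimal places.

center=(26.4818,19.9900) T_A=(22.4344,22.6785) T_B=(26.9907,24.8223) sweep=62.4191

bisector direction at 295.1973° = (0.425736,-0.904847)
center distance |VC| = r/sin(θ/2) = 4.858962/sin(58.7904°) = 5.681150
C = V + |VC|·bis = (26.4818,19.9900)
T_A = V + ((C−V)·d_A)·d_A = V + 2.9438·d_A = (22.4344,22.6785)
T_B = V + ((C−V)·d_B)·d_B = V + 2.9438·d_B = (26.9907,24.8223)
sweep = 180° − θ = 62.4191°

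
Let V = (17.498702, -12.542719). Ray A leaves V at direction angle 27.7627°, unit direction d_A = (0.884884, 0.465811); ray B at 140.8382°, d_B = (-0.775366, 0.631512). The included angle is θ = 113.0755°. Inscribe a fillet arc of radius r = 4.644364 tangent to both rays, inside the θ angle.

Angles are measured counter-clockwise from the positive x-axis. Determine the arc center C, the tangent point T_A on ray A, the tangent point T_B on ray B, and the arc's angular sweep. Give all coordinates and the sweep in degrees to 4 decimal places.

center=(18.0516,-7.0031) T_A=(20.2150,-11.1128) T_B=(15.1186,-10.6042) sweep=66.9245

bisector direction at 84.3004° = (0.099312,0.995056)
center distance |VC| = r/sin(θ/2) = 4.644364/sin(56.5378°) = 5.567118
C = V + |VC|·bis = (18.0516,-7.0031)
T_A = V + ((C−V)·d_A)·d_A = V + 3.0696·d_A = (20.2150,-11.1128)
T_B = V + ((C−V)·d_B)·d_B = V + 3.0696·d_B = (15.1186,-10.6042)
sweep = 180° − θ = 66.9245°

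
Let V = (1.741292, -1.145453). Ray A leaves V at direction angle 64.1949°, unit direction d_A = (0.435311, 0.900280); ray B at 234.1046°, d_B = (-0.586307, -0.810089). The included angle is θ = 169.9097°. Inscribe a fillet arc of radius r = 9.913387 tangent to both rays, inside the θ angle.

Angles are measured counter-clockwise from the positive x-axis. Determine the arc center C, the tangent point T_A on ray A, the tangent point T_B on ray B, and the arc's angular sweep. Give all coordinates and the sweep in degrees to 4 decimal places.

bisector direction at 149.1498° = (-0.858510,0.512796)
center distance |VC| = r/sin(θ/2) = 9.913387/sin(84.9548°) = 9.951944
C = V + |VC|·bis = (-6.8026,3.9579)
T_A = V + ((C−V)·d_A)·d_A = V + 0.8752·d_A = (2.1223,-0.3575)
T_B = V + ((C−V)·d_B)·d_B = V + 0.8752·d_B = (1.2282,-1.8544)
sweep = 180° − θ = 10.0903°

center=(-6.8026,3.9579) T_A=(2.1223,-0.3575) T_B=(1.2282,-1.8544) sweep=10.0903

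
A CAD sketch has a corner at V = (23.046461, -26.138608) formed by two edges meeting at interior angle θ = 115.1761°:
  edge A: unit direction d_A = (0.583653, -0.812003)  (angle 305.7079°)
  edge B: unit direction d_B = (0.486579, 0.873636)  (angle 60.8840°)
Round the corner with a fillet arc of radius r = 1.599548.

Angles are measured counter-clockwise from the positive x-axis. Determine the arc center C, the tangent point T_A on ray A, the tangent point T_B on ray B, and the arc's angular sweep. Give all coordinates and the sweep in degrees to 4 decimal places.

center=(24.9380,-26.0297) T_A=(23.6392,-26.9633) T_B=(23.5406,-25.2514) sweep=64.8239

bisector direction at 3.2960° = (0.998346,0.057493)
center distance |VC| = r/sin(θ/2) = 1.599548/sin(57.5881°) = 1.894714
C = V + |VC|·bis = (24.9380,-26.0297)
T_A = V + ((C−V)·d_A)·d_A = V + 1.0156·d_A = (23.6392,-26.9633)
T_B = V + ((C−V)·d_B)·d_B = V + 1.0156·d_B = (23.5406,-25.2514)
sweep = 180° − θ = 64.8239°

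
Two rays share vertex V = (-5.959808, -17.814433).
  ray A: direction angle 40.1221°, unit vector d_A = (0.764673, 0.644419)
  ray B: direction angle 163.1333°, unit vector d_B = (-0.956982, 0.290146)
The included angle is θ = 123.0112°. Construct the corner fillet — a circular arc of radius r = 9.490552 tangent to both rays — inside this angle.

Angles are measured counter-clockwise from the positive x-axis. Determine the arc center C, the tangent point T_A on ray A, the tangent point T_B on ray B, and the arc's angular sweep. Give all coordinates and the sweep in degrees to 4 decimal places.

bisector direction at 101.6277° = (-0.201551,0.979478)
center distance |VC| = r/sin(θ/2) = 9.490552/sin(61.5056°) = 10.798661
C = V + |VC|·bis = (-8.1363,-7.2374)
T_A = V + ((C−V)·d_A)·d_A = V + 5.1517·d_A = (-2.0204,-14.4946)
T_B = V + ((C−V)·d_B)·d_B = V + 5.1517·d_B = (-10.8899,-16.3197)
sweep = 180° − θ = 56.9888°

center=(-8.1363,-7.2374) T_A=(-2.0204,-14.4946) T_B=(-10.8899,-16.3197) sweep=56.9888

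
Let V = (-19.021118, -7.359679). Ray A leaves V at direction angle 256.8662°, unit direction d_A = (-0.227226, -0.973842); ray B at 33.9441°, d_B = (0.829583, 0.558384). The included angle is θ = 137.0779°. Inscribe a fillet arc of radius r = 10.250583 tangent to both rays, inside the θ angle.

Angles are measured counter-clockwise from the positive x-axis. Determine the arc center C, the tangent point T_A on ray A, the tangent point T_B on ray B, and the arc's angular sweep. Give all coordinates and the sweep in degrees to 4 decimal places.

bisector direction at 325.4051° = (0.823187,-0.567770)
center distance |VC| = r/sin(θ/2) = 10.250583/sin(68.5389°) = 11.014239
C = V + |VC|·bis = (-9.9543,-13.6132)
T_A = V + ((C−V)·d_A)·d_A = V + 4.0298·d_A = (-19.9368,-11.2840)
T_B = V + ((C−V)·d_B)·d_B = V + 4.0298·d_B = (-15.6781,-5.1095)
sweep = 180° − θ = 42.9221°

center=(-9.9543,-13.6132) T_A=(-19.9368,-11.2840) T_B=(-15.6781,-5.1095) sweep=42.9221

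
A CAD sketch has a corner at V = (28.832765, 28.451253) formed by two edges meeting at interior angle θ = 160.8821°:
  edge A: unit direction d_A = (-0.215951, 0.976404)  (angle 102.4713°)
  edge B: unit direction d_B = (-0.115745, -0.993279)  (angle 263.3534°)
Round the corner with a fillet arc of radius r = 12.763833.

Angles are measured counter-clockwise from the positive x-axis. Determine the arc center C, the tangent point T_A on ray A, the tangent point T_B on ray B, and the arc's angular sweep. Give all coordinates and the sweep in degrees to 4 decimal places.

bisector direction at 182.9124° = (-0.998708,-0.050808)
center distance |VC| = r/sin(θ/2) = 12.763833/sin(80.4411°) = 12.943551
C = V + |VC|·bis = (15.9059,27.7936)
T_A = V + ((C−V)·d_A)·d_A = V + 2.1494·d_A = (28.3686,30.5500)
T_B = V + ((C−V)·d_B)·d_B = V + 2.1494·d_B = (28.5840,26.3163)
sweep = 180° − θ = 19.1179°

center=(15.9059,27.7936) T_A=(28.3686,30.5500) T_B=(28.5840,26.3163) sweep=19.1179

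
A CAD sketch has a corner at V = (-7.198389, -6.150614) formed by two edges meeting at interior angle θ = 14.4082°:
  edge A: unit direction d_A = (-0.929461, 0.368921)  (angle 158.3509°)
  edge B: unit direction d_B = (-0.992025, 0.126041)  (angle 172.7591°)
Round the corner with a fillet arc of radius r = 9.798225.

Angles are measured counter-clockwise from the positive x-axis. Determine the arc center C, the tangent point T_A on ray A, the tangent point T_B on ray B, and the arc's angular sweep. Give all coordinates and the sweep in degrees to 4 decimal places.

bisector direction at 165.5550° = (-0.968388,0.249451)
center distance |VC| = r/sin(θ/2) = 9.798225/sin(7.2041°) = 78.133132
C = V + |VC|·bis = (-82.8615,13.3397)
T_A = V + ((C−V)·d_A)·d_A = V + 77.5163·d_A = (-79.2468,22.4468)
T_B = V + ((C−V)·d_B)·d_B = V + 77.5163·d_B = (-84.0965,3.6197)
sweep = 180° − θ = 165.5918°

center=(-82.8615,13.3397) T_A=(-79.2468,22.4468) T_B=(-84.0965,3.6197) sweep=165.5918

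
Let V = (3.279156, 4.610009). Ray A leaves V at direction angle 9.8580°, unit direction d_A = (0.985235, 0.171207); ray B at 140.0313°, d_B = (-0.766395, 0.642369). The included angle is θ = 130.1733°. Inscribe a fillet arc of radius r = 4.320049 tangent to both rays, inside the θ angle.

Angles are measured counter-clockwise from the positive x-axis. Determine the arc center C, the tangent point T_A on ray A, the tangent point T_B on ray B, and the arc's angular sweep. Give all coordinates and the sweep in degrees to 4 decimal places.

bisector direction at 74.9447° = (0.259752,0.965675)
center distance |VC| = r/sin(θ/2) = 4.320049/sin(65.0867°) = 4.763293
C = V + |VC|·bis = (4.5164,9.2098)
T_A = V + ((C−V)·d_A)·d_A = V + 2.0065·d_A = (5.2561,4.9535)
T_B = V + ((C−V)·d_B)·d_B = V + 2.0065·d_B = (1.7414,5.8989)
sweep = 180° − θ = 49.8267°

center=(4.5164,9.2098) T_A=(5.2561,4.9535) T_B=(1.7414,5.8989) sweep=49.8267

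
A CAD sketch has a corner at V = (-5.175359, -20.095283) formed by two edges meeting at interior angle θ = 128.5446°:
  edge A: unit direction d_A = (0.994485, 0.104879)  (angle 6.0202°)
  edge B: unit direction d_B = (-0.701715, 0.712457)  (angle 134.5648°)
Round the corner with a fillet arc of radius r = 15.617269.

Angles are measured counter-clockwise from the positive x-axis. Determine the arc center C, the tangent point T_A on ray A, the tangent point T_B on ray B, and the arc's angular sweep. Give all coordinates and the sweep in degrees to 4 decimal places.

bisector direction at 70.2925° = (0.337218,0.941426)
center distance |VC| = r/sin(θ/2) = 15.617269/sin(64.2723°) = 17.335816
C = V + |VC|·bis = (0.6706,-3.7749)
T_A = V + ((C−V)·d_A)·d_A = V + 7.5254·d_A = (2.3085,-19.3060)
T_B = V + ((C−V)·d_B)·d_B = V + 7.5254·d_B = (-10.4560,-14.7338)
sweep = 180° − θ = 51.4554°

center=(0.6706,-3.7749) T_A=(2.3085,-19.3060) T_B=(-10.4560,-14.7338) sweep=51.4554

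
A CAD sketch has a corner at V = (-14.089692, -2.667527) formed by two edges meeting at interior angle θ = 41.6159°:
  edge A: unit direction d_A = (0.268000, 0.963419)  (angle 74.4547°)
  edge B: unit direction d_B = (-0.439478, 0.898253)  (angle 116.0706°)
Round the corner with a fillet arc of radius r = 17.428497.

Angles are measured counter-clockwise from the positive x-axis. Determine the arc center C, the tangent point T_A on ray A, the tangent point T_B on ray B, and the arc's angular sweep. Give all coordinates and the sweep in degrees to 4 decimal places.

bisector direction at 95.2627° = (-0.091721,0.995785)
center distance |VC| = r/sin(θ/2) = 17.428497/sin(20.8080°) = 49.061650
C = V + |VC|·bis = (-18.5897,46.1873)
T_A = V + ((C−V)·d_A)·d_A = V + 45.8617·d_A = (-1.7988,41.5165)
T_B = V + ((C−V)·d_B)·d_B = V + 45.8617·d_B = (-34.2449,38.5279)
sweep = 180° − θ = 138.3841°

center=(-18.5897,46.1873) T_A=(-1.7988,41.5165) T_B=(-34.2449,38.5279) sweep=138.3841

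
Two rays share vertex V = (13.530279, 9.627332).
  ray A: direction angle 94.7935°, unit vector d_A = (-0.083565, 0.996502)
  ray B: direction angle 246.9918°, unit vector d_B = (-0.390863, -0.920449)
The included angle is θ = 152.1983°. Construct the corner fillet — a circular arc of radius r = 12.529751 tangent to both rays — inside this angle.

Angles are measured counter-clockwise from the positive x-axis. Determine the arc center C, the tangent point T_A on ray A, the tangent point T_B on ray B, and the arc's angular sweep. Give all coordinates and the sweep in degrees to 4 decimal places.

bisector direction at 170.8927° = (-0.987394,0.158285)
center distance |VC| = r/sin(θ/2) = 12.529751/sin(76.0991°) = 12.907782
C = V + |VC|·bis = (0.7852,11.6704)
T_A = V + ((C−V)·d_A)·d_A = V + 3.1010·d_A = (13.2711,12.7175)
T_B = V + ((C−V)·d_B)·d_B = V + 3.1010·d_B = (12.3182,6.7730)
sweep = 180° − θ = 27.8017°

center=(0.7852,11.6704) T_A=(13.2711,12.7175) T_B=(12.3182,6.7730) sweep=27.8017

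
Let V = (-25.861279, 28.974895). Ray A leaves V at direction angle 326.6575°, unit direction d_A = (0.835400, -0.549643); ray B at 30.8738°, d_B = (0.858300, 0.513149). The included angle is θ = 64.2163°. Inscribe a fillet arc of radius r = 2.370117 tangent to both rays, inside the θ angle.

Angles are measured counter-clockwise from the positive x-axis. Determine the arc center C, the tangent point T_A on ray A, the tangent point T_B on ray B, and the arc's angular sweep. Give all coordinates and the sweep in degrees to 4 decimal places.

center=(-21.4032,28.8788) T_A=(-22.7059,26.8988) T_B=(-22.6194,30.9131) sweep=115.7837

bisector direction at 358.7657° = (0.999768,-0.021542)
center distance |VC| = r/sin(θ/2) = 2.370117/sin(32.1082°) = 4.459138
C = V + |VC|·bis = (-21.4032,28.8788)
T_A = V + ((C−V)·d_A)·d_A = V + 3.7771·d_A = (-22.7059,26.8988)
T_B = V + ((C−V)·d_B)·d_B = V + 3.7771·d_B = (-22.6194,30.9131)
sweep = 180° − θ = 115.7837°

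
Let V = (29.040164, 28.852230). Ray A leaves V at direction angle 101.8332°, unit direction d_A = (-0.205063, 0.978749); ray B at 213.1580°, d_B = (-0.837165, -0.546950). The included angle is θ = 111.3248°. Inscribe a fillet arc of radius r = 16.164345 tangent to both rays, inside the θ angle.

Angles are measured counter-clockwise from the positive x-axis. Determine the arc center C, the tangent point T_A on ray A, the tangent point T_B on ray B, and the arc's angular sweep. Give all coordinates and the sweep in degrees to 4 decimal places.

bisector direction at 157.4956° = (-0.923850,0.382754)
center distance |VC| = r/sin(θ/2) = 16.164345/sin(55.6624°) = 19.575864
C = V + |VC|·bis = (10.9550,36.3450)
T_A = V + ((C−V)·d_A)·d_A = V + 11.0421·d_A = (26.7758,39.6597)
T_B = V + ((C−V)·d_B)·d_B = V + 11.0421·d_B = (19.7961,22.8127)
sweep = 180° − θ = 68.6752°

center=(10.9550,36.3450) T_A=(26.7758,39.6597) T_B=(19.7961,22.8127) sweep=68.6752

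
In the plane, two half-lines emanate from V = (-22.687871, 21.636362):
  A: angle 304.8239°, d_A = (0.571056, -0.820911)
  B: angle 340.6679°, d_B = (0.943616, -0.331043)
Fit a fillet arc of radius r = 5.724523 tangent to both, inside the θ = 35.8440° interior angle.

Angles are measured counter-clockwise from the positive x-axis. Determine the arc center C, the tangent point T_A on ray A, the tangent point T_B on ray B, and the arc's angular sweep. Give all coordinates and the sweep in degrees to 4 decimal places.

bisector direction at 322.7459° = (0.795959,-0.605351)
center distance |VC| = r/sin(θ/2) = 5.724523/sin(17.9220°) = 18.602906
C = V + |VC|·bis = (-7.8807,10.3751)
T_A = V + ((C−V)·d_A)·d_A = V + 17.7002·d_A = (-12.5801,7.1061)
T_B = V + ((C−V)·d_B)·d_B = V + 17.7002·d_B = (-5.9857,15.7768)
sweep = 180° − θ = 144.1560°

center=(-7.8807,10.3751) T_A=(-12.5801,7.1061) T_B=(-5.9857,15.7768) sweep=144.1560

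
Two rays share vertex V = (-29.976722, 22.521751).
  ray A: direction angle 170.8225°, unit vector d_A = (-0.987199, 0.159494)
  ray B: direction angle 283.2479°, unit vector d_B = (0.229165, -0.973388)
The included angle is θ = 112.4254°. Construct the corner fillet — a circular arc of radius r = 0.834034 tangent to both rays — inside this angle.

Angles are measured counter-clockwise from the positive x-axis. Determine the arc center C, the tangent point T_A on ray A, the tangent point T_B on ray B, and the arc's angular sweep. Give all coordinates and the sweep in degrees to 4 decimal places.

center=(-30.6607,21.7874) T_A=(-30.5276,22.6108) T_B=(-29.8488,21.9785) sweep=67.5746

bisector direction at 227.0352° = (-0.681549,-0.731773)
center distance |VC| = r/sin(θ/2) = 0.834034/sin(56.2127°) = 1.003521
C = V + |VC|·bis = (-30.6607,21.7874)
T_A = V + ((C−V)·d_A)·d_A = V + 0.5581·d_A = (-30.5276,22.6108)
T_B = V + ((C−V)·d_B)·d_B = V + 0.5581·d_B = (-29.8488,21.9785)
sweep = 180° − θ = 67.5746°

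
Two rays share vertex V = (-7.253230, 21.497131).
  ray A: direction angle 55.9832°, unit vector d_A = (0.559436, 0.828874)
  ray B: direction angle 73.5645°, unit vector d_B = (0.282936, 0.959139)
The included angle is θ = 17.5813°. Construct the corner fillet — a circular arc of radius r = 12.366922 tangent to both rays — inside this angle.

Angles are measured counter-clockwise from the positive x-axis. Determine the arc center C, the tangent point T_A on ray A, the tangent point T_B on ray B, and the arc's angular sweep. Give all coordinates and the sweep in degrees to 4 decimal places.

bisector direction at 64.7738° = (0.426192,0.904633)
center distance |VC| = r/sin(θ/2) = 12.366922/sin(8.7906°) = 80.922343
C = V + |VC|·bis = (27.2352,94.7021)
T_A = V + ((C−V)·d_A)·d_A = V + 79.9718·d_A = (37.4859,87.7836)
T_B = V + ((C−V)·d_B)·d_B = V + 79.9718·d_B = (15.3736,98.2012)
sweep = 180° − θ = 162.4187°

center=(27.2352,94.7021) T_A=(37.4859,87.7836) T_B=(15.3736,98.2012) sweep=162.4187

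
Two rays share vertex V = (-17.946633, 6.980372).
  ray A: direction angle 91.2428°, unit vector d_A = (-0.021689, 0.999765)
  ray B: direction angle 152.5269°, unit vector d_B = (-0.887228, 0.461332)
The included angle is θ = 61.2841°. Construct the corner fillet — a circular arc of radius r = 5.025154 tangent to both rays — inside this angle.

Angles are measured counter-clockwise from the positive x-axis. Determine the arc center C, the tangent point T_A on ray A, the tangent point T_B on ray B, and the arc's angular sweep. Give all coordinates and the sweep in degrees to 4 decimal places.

center=(-23.1546,15.3522) T_A=(-18.1306,15.4612) T_B=(-25.4729,10.8938) sweep=118.7159

bisector direction at 121.8849° = (-0.528214,0.849111)
center distance |VC| = r/sin(θ/2) = 5.025154/sin(30.6421°) = 9.859565
C = V + |VC|·bis = (-23.1546,15.3522)
T_A = V + ((C−V)·d_A)·d_A = V + 8.4829·d_A = (-18.1306,15.4612)
T_B = V + ((C−V)·d_B)·d_B = V + 8.4829·d_B = (-25.4729,10.8938)
sweep = 180° − θ = 118.7159°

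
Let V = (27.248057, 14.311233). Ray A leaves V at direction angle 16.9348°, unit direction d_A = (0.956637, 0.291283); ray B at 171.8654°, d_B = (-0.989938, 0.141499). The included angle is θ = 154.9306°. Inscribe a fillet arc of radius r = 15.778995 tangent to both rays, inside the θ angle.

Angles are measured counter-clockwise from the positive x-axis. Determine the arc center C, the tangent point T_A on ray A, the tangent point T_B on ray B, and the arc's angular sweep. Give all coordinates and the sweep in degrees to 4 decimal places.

bisector direction at 94.4001° = (-0.076721,0.997053)
center distance |VC| = r/sin(θ/2) = 15.778995/sin(77.4653°) = 16.164275
C = V + |VC|·bis = (26.0079,30.4279)
T_A = V + ((C−V)·d_A)·d_A = V + 3.5081·d_A = (30.6041,15.3331)
T_B = V + ((C−V)·d_B)·d_B = V + 3.5081·d_B = (23.7752,14.8076)
sweep = 180° − θ = 25.0694°

center=(26.0079,30.4279) T_A=(30.6041,15.3331) T_B=(23.7752,14.8076) sweep=25.0694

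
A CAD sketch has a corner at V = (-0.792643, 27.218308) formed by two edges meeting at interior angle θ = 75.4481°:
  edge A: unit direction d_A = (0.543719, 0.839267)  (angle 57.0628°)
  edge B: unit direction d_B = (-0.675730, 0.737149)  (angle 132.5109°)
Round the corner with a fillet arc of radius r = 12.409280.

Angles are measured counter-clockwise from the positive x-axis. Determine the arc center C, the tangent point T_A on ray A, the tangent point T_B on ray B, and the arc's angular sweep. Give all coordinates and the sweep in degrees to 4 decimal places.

bisector direction at 94.7869° = (-0.083449,0.996512)
center distance |VC| = r/sin(θ/2) = 12.409280/sin(37.7240°) = 20.281271
C = V + |VC|·bis = (-2.4851,47.4288)
T_A = V + ((C−V)·d_A)·d_A = V + 16.0418·d_A = (7.9296,40.6817)
T_B = V + ((C−V)·d_B)·d_B = V + 16.0418·d_B = (-11.6326,39.0435)
sweep = 180° − θ = 104.5519°

center=(-2.4851,47.4288) T_A=(7.9296,40.6817) T_B=(-11.6326,39.0435) sweep=104.5519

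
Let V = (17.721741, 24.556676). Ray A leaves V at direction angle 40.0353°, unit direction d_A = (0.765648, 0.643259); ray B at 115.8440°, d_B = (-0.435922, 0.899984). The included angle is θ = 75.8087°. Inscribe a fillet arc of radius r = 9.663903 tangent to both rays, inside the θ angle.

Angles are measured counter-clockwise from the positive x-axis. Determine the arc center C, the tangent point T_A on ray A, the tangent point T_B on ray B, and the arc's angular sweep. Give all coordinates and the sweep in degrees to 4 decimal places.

center=(21.0085,39.9399) T_A=(27.2249,32.5407) T_B=(12.3111,35.7272) sweep=104.1913

bisector direction at 77.9397° = (0.208942,0.977928)
center distance |VC| = r/sin(θ/2) = 9.663903/sin(37.9044°) = 15.730414
C = V + |VC|·bis = (21.0085,39.9399)
T_A = V + ((C−V)·d_A)·d_A = V + 12.4119·d_A = (27.2249,32.5407)
T_B = V + ((C−V)·d_B)·d_B = V + 12.4119·d_B = (12.3111,35.7272)
sweep = 180° − θ = 104.1913°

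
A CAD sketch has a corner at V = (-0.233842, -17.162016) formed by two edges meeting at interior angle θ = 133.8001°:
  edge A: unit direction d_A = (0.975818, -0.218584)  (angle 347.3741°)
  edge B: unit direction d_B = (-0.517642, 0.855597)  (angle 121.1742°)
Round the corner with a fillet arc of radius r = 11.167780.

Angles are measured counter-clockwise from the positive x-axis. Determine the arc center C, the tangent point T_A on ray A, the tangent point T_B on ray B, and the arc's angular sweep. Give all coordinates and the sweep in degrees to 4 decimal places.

center=(6.8555,-7.3055) T_A=(4.4144,-18.2032) T_B=(-2.6996,-13.0864) sweep=46.1999

bisector direction at 54.2742° = (0.583908,0.811820)
center distance |VC| = r/sin(θ/2) = 11.167780/sin(66.9000°) = 12.141242
C = V + |VC|·bis = (6.8555,-7.3055)
T_A = V + ((C−V)·d_A)·d_A = V + 4.7635·d_A = (4.4144,-18.2032)
T_B = V + ((C−V)·d_B)·d_B = V + 4.7635·d_B = (-2.6996,-13.0864)
sweep = 180° − θ = 46.1999°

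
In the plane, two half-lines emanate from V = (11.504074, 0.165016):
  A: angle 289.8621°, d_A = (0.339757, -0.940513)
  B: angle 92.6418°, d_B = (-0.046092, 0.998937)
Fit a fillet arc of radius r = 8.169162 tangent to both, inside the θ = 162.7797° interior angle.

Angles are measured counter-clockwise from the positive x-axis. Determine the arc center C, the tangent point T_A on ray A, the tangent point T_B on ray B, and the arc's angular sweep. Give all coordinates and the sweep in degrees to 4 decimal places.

bisector direction at 11.2519° = (0.980779,0.195124)
center distance |VC| = r/sin(θ/2) = 8.169162/sin(81.3898°) = 8.262279
C = V + |VC|·bis = (19.6075,1.7772)
T_A = V + ((C−V)·d_A)·d_A = V + 1.2369·d_A = (11.9243,-0.9984)
T_B = V + ((C−V)·d_B)·d_B = V + 1.2369·d_B = (11.4471,1.4007)
sweep = 180° − θ = 17.2203°

center=(19.6075,1.7772) T_A=(11.9243,-0.9984) T_B=(11.4471,1.4007) sweep=17.2203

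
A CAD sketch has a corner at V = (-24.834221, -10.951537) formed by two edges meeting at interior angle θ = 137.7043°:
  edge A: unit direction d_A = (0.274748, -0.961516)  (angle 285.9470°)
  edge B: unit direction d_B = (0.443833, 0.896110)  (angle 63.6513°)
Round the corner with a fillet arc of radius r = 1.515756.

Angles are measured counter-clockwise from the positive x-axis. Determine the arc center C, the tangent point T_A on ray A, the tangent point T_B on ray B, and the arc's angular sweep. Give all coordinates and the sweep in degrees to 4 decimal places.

bisector direction at 354.7991° = (0.995883,-0.090647)
center distance |VC| = r/sin(θ/2) = 1.515756/sin(68.8521°) = 1.625210
C = V + |VC|·bis = (-23.2157,-11.0989)
T_A = V + ((C−V)·d_A)·d_A = V + 0.5863·d_A = (-24.6731,-11.5153)
T_B = V + ((C−V)·d_B)·d_B = V + 0.5863·d_B = (-24.5740,-10.4261)
sweep = 180° − θ = 42.2957°

center=(-23.2157,-11.0989) T_A=(-24.6731,-11.5153) T_B=(-24.5740,-10.4261) sweep=42.2957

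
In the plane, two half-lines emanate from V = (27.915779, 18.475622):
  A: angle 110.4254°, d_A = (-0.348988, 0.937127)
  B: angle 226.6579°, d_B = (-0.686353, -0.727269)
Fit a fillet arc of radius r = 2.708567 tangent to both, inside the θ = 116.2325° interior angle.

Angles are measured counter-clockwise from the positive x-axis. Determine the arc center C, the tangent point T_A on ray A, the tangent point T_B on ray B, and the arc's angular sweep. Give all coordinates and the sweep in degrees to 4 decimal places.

bisector direction at 168.5417° = (-0.980069,0.198656)
center distance |VC| = r/sin(θ/2) = 2.708567/sin(58.1163°) = 3.189846
C = V + |VC|·bis = (24.7895,19.1093)
T_A = V + ((C−V)·d_A)·d_A = V + 1.6849·d_A = (27.3278,20.0546)
T_B = V + ((C−V)·d_B)·d_B = V + 1.6849·d_B = (26.7594,17.2503)
sweep = 180° − θ = 63.7675°

center=(24.7895,19.1093) T_A=(27.3278,20.0546) T_B=(26.7594,17.2503) sweep=63.7675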